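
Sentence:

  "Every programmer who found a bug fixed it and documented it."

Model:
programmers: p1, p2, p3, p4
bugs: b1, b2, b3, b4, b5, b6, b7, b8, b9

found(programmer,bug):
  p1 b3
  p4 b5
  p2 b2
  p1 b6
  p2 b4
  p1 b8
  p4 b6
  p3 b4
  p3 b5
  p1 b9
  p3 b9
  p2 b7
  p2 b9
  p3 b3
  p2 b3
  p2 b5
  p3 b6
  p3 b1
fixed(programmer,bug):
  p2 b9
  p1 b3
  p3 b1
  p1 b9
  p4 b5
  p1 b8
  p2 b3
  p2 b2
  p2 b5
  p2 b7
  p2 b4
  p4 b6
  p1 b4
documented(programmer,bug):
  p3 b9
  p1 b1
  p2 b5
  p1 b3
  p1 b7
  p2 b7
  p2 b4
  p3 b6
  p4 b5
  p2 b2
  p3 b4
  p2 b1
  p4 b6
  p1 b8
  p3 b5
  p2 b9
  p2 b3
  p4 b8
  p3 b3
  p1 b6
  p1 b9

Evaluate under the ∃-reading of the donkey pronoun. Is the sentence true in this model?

"it" takes "a bug" as antecedent — a donkey pronoun bound across the clause boundary.
Weak reading: every programmer p with some found-bug has at least one found-bug b such that fixed(p,b) ∧ documented(p,b).
Per programmer: p1:✓  p2:✓  p3:✗  p4:✓
p3 has no witness among its found-bugs.

False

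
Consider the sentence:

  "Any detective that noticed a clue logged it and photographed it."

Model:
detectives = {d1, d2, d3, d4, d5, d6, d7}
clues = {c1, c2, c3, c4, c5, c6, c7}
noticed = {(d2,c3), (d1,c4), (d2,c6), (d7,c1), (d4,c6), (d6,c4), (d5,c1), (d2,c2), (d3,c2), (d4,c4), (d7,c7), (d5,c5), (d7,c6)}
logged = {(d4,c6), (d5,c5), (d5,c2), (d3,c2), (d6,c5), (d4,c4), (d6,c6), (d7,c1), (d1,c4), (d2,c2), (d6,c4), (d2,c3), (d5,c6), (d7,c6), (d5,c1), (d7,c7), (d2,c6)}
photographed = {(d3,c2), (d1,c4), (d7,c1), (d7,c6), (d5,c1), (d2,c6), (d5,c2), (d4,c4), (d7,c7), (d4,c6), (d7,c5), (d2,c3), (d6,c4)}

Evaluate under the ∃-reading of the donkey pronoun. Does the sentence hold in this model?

"it" takes "a clue" as antecedent — a donkey pronoun bound across the clause boundary.
Weak reading: every detective d with some noticed-clue has at least one noticed-clue c such that logged(d,c) ∧ photographed(d,c).
Per detective: d1:✓  d2:✓  d3:✓  d4:✓  d5:✓  d6:✓  d7:✓
Every detective in the restrictor has a witness.

True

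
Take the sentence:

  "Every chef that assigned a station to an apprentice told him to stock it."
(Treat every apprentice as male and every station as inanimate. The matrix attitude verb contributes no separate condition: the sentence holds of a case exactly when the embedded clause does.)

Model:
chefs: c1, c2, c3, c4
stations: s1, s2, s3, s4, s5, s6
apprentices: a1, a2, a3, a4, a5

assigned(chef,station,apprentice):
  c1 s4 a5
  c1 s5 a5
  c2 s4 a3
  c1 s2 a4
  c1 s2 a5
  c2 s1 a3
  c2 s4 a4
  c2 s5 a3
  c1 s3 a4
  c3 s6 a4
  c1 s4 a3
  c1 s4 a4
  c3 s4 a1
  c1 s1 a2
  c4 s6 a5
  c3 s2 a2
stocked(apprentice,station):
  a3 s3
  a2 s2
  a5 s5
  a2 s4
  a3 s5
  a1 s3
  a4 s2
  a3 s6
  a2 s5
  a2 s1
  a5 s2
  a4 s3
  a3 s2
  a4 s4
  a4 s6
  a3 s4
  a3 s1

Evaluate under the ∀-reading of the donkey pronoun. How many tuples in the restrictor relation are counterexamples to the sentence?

3

"him" takes "an apprentice" as antecedent and "it" takes "a station"; both are donkey pronouns co-varying with the restrictor.
Strong reading: for every (c,s,a) with assigned(c,s,a), stocked(a,s).
Restrictor triples: (c1,s1,a2)→stocked(a2,s1) ✓  (c1,s2,a4)→stocked(a4,s2) ✓  (c1,s2,a5)→stocked(a5,s2) ✓  (c1,s3,a4)→stocked(a4,s3) ✓  (c1,s4,a3)→stocked(a3,s4) ✓  (c1,s4,a4)→stocked(a4,s4) ✓  (c1,s4,a5)→stocked(a5,s4) ✗  (c1,s5,a5)→stocked(a5,s5) ✓  (c2,s1,a3)→stocked(a3,s1) ✓  (c2,s4,a3)→stocked(a3,s4) ✓  (c2,s4,a4)→stocked(a4,s4) ✓  (c2,s5,a3)→stocked(a3,s5) ✓  (c3,s2,a2)→stocked(a2,s2) ✓  (c3,s4,a1)→stocked(a1,s4) ✗  (c3,s6,a4)→stocked(a4,s6) ✓  (c4,s6,a5)→stocked(a5,s6) ✗
Counterexamples (restrictor triples failing the scope): 3.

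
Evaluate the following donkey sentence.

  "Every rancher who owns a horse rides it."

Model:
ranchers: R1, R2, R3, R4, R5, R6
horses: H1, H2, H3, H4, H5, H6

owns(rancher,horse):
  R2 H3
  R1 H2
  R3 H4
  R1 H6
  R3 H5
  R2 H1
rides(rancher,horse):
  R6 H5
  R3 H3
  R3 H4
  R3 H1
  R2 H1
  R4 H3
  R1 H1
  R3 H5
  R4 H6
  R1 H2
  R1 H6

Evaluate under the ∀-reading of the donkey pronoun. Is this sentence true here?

"it" takes "a horse" as antecedent — a donkey pronoun bound across the clause boundary.
Strong reading: for every (r,h) with owns(r,h), rides(r,h).
Restrictor pairs: (R1,H2) ✓  (R1,H6) ✓  (R2,H1) ✓  (R2,H3) ✗  (R3,H4) ✓  (R3,H5) ✓
Counterexample: (R2,H3) is in owns but fails the scope.

False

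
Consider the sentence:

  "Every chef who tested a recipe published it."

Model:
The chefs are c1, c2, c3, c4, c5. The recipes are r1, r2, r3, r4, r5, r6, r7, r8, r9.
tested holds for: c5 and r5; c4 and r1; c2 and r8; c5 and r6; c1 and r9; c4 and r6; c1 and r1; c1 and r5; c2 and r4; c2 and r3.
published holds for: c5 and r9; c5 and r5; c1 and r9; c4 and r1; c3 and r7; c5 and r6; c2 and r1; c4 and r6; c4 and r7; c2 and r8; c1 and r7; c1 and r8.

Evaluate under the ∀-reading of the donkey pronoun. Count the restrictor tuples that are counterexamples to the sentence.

4

"it" takes "a recipe" as antecedent — a donkey pronoun bound across the clause boundary.
Strong reading: for every (c,r) with tested(c,r), published(c,r).
Restrictor pairs: (c1,r1) ✗  (c1,r5) ✗  (c1,r9) ✓  (c2,r3) ✗  (c2,r4) ✗  (c2,r8) ✓  (c4,r1) ✓  (c4,r6) ✓  (c5,r5) ✓  (c5,r6) ✓
Counterexamples (restrictor pairs failing the scope): 4.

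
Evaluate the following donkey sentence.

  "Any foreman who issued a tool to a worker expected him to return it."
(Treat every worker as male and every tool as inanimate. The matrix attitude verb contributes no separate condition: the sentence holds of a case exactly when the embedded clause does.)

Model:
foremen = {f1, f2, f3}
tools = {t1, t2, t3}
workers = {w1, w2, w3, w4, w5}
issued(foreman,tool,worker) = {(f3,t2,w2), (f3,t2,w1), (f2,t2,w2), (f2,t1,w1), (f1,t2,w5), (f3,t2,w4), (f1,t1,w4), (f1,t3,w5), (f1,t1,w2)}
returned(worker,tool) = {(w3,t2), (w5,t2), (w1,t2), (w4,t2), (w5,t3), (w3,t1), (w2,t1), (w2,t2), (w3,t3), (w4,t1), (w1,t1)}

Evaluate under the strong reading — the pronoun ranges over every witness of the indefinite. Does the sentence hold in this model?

True

"him" takes "a worker" as antecedent and "it" takes "a tool"; both are donkey pronouns co-varying with the restrictor.
Strong reading: for every (f,t,w) with issued(f,t,w), returned(w,t).
Restrictor triples: (f1,t1,w2)→returned(w2,t1) ✓  (f1,t1,w4)→returned(w4,t1) ✓  (f1,t2,w5)→returned(w5,t2) ✓  (f1,t3,w5)→returned(w5,t3) ✓  (f2,t1,w1)→returned(w1,t1) ✓  (f2,t2,w2)→returned(w2,t2) ✓  (f3,t2,w1)→returned(w1,t2) ✓  (f3,t2,w2)→returned(w2,t2) ✓  (f3,t2,w4)→returned(w4,t2) ✓
Every restrictor triple satisfies the scope.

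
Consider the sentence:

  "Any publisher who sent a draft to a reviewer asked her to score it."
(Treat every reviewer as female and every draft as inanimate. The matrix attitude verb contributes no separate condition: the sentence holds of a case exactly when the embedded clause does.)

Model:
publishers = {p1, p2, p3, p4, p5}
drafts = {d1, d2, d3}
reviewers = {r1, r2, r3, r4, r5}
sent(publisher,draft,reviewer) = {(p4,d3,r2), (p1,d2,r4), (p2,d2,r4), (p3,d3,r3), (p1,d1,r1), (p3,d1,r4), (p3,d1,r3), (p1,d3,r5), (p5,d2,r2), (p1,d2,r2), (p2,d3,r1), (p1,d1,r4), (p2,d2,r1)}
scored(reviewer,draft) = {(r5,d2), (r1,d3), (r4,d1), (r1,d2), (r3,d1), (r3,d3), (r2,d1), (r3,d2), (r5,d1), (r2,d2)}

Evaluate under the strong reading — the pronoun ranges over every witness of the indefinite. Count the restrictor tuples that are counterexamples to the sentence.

"her" takes "a reviewer" as antecedent and "it" takes "a draft"; both are donkey pronouns co-varying with the restrictor.
Strong reading: for every (p,d,r) with sent(p,d,r), scored(r,d).
Restrictor triples: (p1,d1,r1)→scored(r1,d1) ✗  (p1,d1,r4)→scored(r4,d1) ✓  (p1,d2,r2)→scored(r2,d2) ✓  (p1,d2,r4)→scored(r4,d2) ✗  (p1,d3,r5)→scored(r5,d3) ✗  (p2,d2,r1)→scored(r1,d2) ✓  (p2,d2,r4)→scored(r4,d2) ✗  (p2,d3,r1)→scored(r1,d3) ✓  (p3,d1,r3)→scored(r3,d1) ✓  (p3,d1,r4)→scored(r4,d1) ✓  (p3,d3,r3)→scored(r3,d3) ✓  (p4,d3,r2)→scored(r2,d3) ✗  (p5,d2,r2)→scored(r2,d2) ✓
Counterexamples (restrictor triples failing the scope): 5.

5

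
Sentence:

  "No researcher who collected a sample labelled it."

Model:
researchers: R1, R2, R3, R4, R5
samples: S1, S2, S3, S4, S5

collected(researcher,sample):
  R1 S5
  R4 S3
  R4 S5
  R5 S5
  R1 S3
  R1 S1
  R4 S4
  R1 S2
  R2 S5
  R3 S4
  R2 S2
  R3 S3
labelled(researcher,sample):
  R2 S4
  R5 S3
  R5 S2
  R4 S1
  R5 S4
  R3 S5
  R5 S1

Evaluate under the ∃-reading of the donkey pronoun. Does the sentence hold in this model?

"it" takes "a sample" as antecedent — a donkey pronoun bound across the clause boundary.
Truth condition: for no (r,s) with collected(r,s) does labelled(r,s) hold.
Restrictor pairs — does the scope hold? (R1,S1):fails  (R1,S2):fails  (R1,S3):fails  (R1,S5):fails  (R2,S2):fails  (R2,S5):fails  (R3,S3):fails  (R3,S4):fails  (R4,S3):fails  (R4,S4):fails  (R4,S5):fails  (R5,S5):fails
Scope holds for no restrictor pair, so the sentence is true.

True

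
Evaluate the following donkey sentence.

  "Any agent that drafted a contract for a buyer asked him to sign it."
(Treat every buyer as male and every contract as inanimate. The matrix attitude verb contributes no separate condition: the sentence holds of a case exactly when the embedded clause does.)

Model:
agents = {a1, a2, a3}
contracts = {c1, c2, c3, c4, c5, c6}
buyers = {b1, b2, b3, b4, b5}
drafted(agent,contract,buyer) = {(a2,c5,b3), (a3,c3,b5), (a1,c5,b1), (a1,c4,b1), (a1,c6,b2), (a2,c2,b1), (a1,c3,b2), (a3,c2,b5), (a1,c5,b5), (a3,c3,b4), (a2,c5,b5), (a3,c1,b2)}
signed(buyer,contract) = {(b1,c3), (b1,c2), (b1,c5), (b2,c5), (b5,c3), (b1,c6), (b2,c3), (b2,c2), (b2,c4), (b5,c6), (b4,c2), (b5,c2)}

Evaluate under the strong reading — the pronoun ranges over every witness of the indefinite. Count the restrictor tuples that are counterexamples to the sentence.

7

"him" takes "a buyer" as antecedent and "it" takes "a contract"; both are donkey pronouns co-varying with the restrictor.
Strong reading: for every (a,c,b) with drafted(a,c,b), signed(b,c).
Restrictor triples: (a1,c3,b2)→signed(b2,c3) ✓  (a1,c4,b1)→signed(b1,c4) ✗  (a1,c5,b1)→signed(b1,c5) ✓  (a1,c5,b5)→signed(b5,c5) ✗  (a1,c6,b2)→signed(b2,c6) ✗  (a2,c2,b1)→signed(b1,c2) ✓  (a2,c5,b3)→signed(b3,c5) ✗  (a2,c5,b5)→signed(b5,c5) ✗  (a3,c1,b2)→signed(b2,c1) ✗  (a3,c2,b5)→signed(b5,c2) ✓  (a3,c3,b4)→signed(b4,c3) ✗  (a3,c3,b5)→signed(b5,c3) ✓
Counterexamples (restrictor triples failing the scope): 7.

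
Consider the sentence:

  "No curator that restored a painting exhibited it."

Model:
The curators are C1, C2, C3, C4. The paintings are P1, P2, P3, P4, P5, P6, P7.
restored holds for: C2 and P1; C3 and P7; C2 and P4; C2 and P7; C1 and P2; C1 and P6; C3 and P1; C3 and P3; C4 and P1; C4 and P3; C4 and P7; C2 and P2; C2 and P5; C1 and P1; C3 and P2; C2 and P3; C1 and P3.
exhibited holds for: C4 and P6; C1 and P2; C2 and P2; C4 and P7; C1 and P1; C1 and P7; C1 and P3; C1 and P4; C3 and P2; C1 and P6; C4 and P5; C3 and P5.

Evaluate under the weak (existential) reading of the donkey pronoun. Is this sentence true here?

False

"it" takes "a painting" as antecedent — a donkey pronoun bound across the clause boundary.
Truth condition: for no (c,p) with restored(c,p) does exhibited(c,p) hold.
Restrictor pairs — does the scope hold? (C1,P1):holds  (C1,P2):holds  (C1,P3):holds  (C1,P6):holds  (C2,P1):fails  (C2,P2):holds  (C2,P3):fails  (C2,P4):fails  (C2,P5):fails  (C2,P7):fails  (C3,P1):fails  (C3,P2):holds  (C3,P3):fails  (C3,P7):fails  (C4,P1):fails  (C4,P3):fails  (C4,P7):holds
Scope holds for 7 pair(s), so the sentence is false.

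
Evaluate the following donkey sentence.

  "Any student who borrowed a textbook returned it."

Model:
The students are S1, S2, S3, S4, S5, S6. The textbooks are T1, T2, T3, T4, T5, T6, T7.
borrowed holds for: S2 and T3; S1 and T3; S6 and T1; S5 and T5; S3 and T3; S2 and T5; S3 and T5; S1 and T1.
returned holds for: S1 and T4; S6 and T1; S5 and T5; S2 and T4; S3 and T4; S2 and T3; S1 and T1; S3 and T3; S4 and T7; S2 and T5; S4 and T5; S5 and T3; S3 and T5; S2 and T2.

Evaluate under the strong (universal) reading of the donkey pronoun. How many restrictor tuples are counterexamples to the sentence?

"it" takes "a textbook" as antecedent — a donkey pronoun bound across the clause boundary.
Strong reading: for every (s,t) with borrowed(s,t), returned(s,t).
Restrictor pairs: (S1,T1) ✓  (S1,T3) ✗  (S2,T3) ✓  (S2,T5) ✓  (S3,T3) ✓  (S3,T5) ✓  (S5,T5) ✓  (S6,T1) ✓
Counterexamples (restrictor pairs failing the scope): 1.

1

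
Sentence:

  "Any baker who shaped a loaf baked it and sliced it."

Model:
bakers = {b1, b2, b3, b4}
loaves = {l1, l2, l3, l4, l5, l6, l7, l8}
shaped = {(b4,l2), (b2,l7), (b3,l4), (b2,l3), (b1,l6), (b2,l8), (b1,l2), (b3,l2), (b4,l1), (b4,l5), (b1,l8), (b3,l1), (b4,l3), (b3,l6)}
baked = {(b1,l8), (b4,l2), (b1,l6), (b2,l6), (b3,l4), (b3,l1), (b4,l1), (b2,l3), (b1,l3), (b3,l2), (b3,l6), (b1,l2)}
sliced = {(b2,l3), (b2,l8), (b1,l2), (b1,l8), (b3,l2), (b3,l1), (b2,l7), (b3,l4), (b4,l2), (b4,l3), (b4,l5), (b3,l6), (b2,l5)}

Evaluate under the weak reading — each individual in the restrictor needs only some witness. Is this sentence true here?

True

"it" takes "a loaf" as antecedent — a donkey pronoun bound across the clause boundary.
Weak reading: every baker b with some shaped-loaf has at least one shaped-loaf l such that baked(b,l) ∧ sliced(b,l).
Per baker: b1:✓  b2:✓  b3:✓  b4:✓
Every baker in the restrictor has a witness.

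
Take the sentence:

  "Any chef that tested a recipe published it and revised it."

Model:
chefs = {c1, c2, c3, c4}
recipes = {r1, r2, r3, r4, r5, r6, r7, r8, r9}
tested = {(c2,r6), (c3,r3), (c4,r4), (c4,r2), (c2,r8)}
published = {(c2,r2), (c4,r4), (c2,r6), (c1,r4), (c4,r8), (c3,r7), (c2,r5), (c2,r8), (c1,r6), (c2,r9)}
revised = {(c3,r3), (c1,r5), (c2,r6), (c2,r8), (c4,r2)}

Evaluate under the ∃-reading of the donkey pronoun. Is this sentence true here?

False

"it" takes "a recipe" as antecedent — a donkey pronoun bound across the clause boundary.
Weak reading: every chef c with some tested-recipe has at least one tested-recipe r such that published(c,r) ∧ revised(c,r).
Per chef: c2:✓  c3:✗  c4:✗
c3 has no witness among its tested-recipes.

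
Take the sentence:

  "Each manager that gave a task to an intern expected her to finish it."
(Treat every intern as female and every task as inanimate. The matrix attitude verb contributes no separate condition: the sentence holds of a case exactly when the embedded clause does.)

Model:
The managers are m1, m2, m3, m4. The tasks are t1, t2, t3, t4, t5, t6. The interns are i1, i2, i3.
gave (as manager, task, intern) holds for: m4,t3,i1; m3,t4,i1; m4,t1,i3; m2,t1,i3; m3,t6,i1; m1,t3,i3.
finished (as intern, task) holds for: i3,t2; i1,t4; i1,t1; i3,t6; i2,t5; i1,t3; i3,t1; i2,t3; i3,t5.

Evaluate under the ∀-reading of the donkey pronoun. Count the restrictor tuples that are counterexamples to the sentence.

2

"her" takes "an intern" as antecedent and "it" takes "a task"; both are donkey pronouns co-varying with the restrictor.
Strong reading: for every (m,t,i) with gave(m,t,i), finished(i,t).
Restrictor triples: (m1,t3,i3)→finished(i3,t3) ✗  (m2,t1,i3)→finished(i3,t1) ✓  (m3,t4,i1)→finished(i1,t4) ✓  (m3,t6,i1)→finished(i1,t6) ✗  (m4,t1,i3)→finished(i3,t1) ✓  (m4,t3,i1)→finished(i1,t3) ✓
Counterexamples (restrictor triples failing the scope): 2.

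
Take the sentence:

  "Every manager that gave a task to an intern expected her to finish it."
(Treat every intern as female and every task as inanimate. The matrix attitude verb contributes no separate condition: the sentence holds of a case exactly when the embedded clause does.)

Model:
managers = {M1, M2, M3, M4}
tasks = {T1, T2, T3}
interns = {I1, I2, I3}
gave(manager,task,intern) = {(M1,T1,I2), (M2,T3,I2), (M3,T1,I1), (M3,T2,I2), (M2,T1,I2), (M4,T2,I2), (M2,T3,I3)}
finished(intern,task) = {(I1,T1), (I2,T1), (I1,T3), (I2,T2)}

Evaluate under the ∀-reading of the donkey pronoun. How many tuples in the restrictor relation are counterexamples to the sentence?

2

"her" takes "an intern" as antecedent and "it" takes "a task"; both are donkey pronouns co-varying with the restrictor.
Strong reading: for every (m,t,i) with gave(m,t,i), finished(i,t).
Restrictor triples: (M1,T1,I2)→finished(I2,T1) ✓  (M2,T1,I2)→finished(I2,T1) ✓  (M2,T3,I2)→finished(I2,T3) ✗  (M2,T3,I3)→finished(I3,T3) ✗  (M3,T1,I1)→finished(I1,T1) ✓  (M3,T2,I2)→finished(I2,T2) ✓  (M4,T2,I2)→finished(I2,T2) ✓
Counterexamples (restrictor triples failing the scope): 2.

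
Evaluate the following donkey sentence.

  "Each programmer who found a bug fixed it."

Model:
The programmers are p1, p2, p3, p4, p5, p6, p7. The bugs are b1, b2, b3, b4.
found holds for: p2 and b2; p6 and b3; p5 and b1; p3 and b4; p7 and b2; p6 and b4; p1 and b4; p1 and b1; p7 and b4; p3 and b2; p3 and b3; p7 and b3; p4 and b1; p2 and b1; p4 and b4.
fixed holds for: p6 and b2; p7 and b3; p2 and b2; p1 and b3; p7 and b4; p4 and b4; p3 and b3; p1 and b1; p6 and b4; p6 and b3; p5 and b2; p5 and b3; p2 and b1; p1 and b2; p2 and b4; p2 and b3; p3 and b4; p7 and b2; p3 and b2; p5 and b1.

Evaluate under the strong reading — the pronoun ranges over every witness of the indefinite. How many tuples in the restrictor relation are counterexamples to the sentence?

2

"it" takes "a bug" as antecedent — a donkey pronoun bound across the clause boundary.
Strong reading: for every (p,b) with found(p,b), fixed(p,b).
Restrictor pairs: (p1,b1) ✓  (p1,b4) ✗  (p2,b1) ✓  (p2,b2) ✓  (p3,b2) ✓  (p3,b3) ✓  (p3,b4) ✓  (p4,b1) ✗  (p4,b4) ✓  (p5,b1) ✓  (p6,b3) ✓  (p6,b4) ✓  (p7,b2) ✓  (p7,b3) ✓  (p7,b4) ✓
Counterexamples (restrictor pairs failing the scope): 2.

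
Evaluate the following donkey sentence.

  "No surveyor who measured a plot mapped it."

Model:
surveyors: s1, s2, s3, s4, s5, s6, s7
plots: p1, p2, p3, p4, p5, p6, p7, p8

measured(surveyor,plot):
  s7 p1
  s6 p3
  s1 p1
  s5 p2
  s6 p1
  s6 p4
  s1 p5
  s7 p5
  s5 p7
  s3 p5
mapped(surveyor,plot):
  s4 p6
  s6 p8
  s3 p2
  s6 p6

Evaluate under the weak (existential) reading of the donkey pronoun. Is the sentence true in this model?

True

"it" takes "a plot" as antecedent — a donkey pronoun bound across the clause boundary.
Truth condition: for no (s,p) with measured(s,p) does mapped(s,p) hold.
Restrictor pairs — does the scope hold? (s1,p1):fails  (s1,p5):fails  (s3,p5):fails  (s5,p2):fails  (s5,p7):fails  (s6,p1):fails  (s6,p3):fails  (s6,p4):fails  (s7,p1):fails  (s7,p5):fails
Scope holds for no restrictor pair, so the sentence is true.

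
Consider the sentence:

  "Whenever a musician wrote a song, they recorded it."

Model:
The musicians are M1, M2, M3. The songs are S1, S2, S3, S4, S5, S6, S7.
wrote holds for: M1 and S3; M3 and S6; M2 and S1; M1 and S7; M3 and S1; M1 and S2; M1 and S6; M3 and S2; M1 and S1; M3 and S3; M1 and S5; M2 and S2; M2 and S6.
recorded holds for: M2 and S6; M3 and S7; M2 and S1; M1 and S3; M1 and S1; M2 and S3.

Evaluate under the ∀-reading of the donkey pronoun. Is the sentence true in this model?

False

"it" takes "a song" as antecedent — a donkey pronoun bound across the clause boundary.
Strong reading: for every (m,s) with wrote(m,s), recorded(m,s).
Restrictor pairs: (M1,S1) ✓  (M1,S2) ✗  (M1,S3) ✓  (M1,S5) ✗  (M1,S6) ✗  (M1,S7) ✗  (M2,S1) ✓  (M2,S2) ✗  (M2,S6) ✓  (M3,S1) ✗  (M3,S2) ✗  (M3,S3) ✗  (M3,S6) ✗
Counterexample: (M1,S2) is in wrote but fails the scope.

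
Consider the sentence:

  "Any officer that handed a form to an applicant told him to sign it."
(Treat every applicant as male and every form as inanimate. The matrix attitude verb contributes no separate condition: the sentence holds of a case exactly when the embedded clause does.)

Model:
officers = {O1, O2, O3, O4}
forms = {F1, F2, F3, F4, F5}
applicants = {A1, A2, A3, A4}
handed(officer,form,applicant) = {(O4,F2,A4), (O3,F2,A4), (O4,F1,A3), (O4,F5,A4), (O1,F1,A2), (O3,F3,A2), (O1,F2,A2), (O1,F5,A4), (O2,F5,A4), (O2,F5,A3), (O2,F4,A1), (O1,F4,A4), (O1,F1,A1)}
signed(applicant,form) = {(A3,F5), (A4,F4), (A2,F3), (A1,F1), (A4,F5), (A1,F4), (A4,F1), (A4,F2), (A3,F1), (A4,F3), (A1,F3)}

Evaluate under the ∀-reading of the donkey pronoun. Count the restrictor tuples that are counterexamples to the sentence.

"him" takes "an applicant" as antecedent and "it" takes "a form"; both are donkey pronouns co-varying with the restrictor.
Strong reading: for every (o,f,a) with handed(o,f,a), signed(a,f).
Restrictor triples: (O1,F1,A1)→signed(A1,F1) ✓  (O1,F1,A2)→signed(A2,F1) ✗  (O1,F2,A2)→signed(A2,F2) ✗  (O1,F4,A4)→signed(A4,F4) ✓  (O1,F5,A4)→signed(A4,F5) ✓  (O2,F4,A1)→signed(A1,F4) ✓  (O2,F5,A3)→signed(A3,F5) ✓  (O2,F5,A4)→signed(A4,F5) ✓  (O3,F2,A4)→signed(A4,F2) ✓  (O3,F3,A2)→signed(A2,F3) ✓  (O4,F1,A3)→signed(A3,F1) ✓  (O4,F2,A4)→signed(A4,F2) ✓  (O4,F5,A4)→signed(A4,F5) ✓
Counterexamples (restrictor triples failing the scope): 2.

2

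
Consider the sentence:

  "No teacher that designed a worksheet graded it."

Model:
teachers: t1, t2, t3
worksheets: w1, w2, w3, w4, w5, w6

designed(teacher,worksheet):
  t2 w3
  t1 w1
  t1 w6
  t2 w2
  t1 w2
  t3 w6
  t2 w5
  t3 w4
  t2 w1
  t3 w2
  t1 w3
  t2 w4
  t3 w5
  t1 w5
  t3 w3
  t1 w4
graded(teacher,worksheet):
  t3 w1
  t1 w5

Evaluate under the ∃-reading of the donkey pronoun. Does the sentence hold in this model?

False

"it" takes "a worksheet" as antecedent — a donkey pronoun bound across the clause boundary.
Truth condition: for no (t,w) with designed(t,w) does graded(t,w) hold.
Restrictor pairs — does the scope hold? (t1,w1):fails  (t1,w2):fails  (t1,w3):fails  (t1,w4):fails  (t1,w5):holds  (t1,w6):fails  (t2,w1):fails  (t2,w2):fails  (t2,w3):fails  (t2,w4):fails  (t2,w5):fails  (t3,w2):fails  (t3,w3):fails  (t3,w4):fails  (t3,w5):fails  (t3,w6):fails
Scope holds for 1 pair(s), so the sentence is false.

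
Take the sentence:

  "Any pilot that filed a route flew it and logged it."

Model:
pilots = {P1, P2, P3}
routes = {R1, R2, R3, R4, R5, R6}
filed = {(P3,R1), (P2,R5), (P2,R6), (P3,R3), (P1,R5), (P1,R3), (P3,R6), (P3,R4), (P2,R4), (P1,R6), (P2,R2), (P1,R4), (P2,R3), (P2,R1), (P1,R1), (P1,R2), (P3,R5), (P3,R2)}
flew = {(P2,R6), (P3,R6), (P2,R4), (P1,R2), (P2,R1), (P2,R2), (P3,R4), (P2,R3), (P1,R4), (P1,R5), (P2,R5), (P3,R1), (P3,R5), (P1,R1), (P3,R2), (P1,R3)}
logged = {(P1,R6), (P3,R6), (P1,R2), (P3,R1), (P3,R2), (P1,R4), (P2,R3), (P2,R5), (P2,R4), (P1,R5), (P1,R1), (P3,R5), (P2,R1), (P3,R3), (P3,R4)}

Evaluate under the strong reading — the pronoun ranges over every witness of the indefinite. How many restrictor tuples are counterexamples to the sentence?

5

"it" takes "a route" as antecedent — a donkey pronoun bound across the clause boundary.
Strong reading: for every (p,r) with filed(p,r), flew(p,r) ∧ logged(p,r).
Restrictor pairs: (P1,R1) ✓  (P1,R2) ✓  (P1,R3) ✗  (P1,R4) ✓  (P1,R5) ✓  (P1,R6) ✗  (P2,R1) ✓  (P2,R2) ✗  (P2,R3) ✓  (P2,R4) ✓  (P2,R5) ✓  (P2,R6) ✗  (P3,R1) ✓  (P3,R2) ✓  (P3,R3) ✗  (P3,R4) ✓  (P3,R5) ✓  (P3,R6) ✓
Counterexamples (restrictor pairs failing the scope): 5.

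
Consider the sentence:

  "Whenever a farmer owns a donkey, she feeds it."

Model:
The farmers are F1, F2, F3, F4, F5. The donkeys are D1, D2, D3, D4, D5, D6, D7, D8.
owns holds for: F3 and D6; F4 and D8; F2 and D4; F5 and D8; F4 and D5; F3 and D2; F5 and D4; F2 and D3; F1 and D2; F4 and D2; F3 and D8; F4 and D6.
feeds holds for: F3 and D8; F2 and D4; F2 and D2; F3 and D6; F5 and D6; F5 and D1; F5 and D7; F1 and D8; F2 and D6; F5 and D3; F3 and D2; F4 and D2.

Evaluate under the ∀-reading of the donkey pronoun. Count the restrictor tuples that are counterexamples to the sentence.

7

"it" takes "a donkey" as antecedent — a donkey pronoun bound across the clause boundary.
Strong reading: for every (f,d) with owns(f,d), feeds(f,d).
Restrictor pairs: (F1,D2) ✗  (F2,D3) ✗  (F2,D4) ✓  (F3,D2) ✓  (F3,D6) ✓  (F3,D8) ✓  (F4,D2) ✓  (F4,D5) ✗  (F4,D6) ✗  (F4,D8) ✗  (F5,D4) ✗  (F5,D8) ✗
Counterexamples (restrictor pairs failing the scope): 7.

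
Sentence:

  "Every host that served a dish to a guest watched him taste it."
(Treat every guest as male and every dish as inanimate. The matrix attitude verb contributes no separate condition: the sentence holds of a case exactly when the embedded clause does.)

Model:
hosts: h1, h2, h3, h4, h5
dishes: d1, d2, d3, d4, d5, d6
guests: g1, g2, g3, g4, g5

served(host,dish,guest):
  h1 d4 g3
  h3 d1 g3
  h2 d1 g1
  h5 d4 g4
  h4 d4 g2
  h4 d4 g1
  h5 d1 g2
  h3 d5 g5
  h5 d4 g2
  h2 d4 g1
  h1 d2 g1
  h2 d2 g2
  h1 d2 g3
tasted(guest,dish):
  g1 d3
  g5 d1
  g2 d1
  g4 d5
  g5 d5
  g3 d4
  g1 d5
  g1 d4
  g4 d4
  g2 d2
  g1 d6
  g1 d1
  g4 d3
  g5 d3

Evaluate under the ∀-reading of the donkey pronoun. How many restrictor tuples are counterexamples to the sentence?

"him" takes "a guest" as antecedent and "it" takes "a dish"; both are donkey pronouns co-varying with the restrictor.
Strong reading: for every (h,d,g) with served(h,d,g), tasted(g,d).
Restrictor triples: (h1,d2,g1)→tasted(g1,d2) ✗  (h1,d2,g3)→tasted(g3,d2) ✗  (h1,d4,g3)→tasted(g3,d4) ✓  (h2,d1,g1)→tasted(g1,d1) ✓  (h2,d2,g2)→tasted(g2,d2) ✓  (h2,d4,g1)→tasted(g1,d4) ✓  (h3,d1,g3)→tasted(g3,d1) ✗  (h3,d5,g5)→tasted(g5,d5) ✓  (h4,d4,g1)→tasted(g1,d4) ✓  (h4,d4,g2)→tasted(g2,d4) ✗  (h5,d1,g2)→tasted(g2,d1) ✓  (h5,d4,g2)→tasted(g2,d4) ✗  (h5,d4,g4)→tasted(g4,d4) ✓
Counterexamples (restrictor triples failing the scope): 5.

5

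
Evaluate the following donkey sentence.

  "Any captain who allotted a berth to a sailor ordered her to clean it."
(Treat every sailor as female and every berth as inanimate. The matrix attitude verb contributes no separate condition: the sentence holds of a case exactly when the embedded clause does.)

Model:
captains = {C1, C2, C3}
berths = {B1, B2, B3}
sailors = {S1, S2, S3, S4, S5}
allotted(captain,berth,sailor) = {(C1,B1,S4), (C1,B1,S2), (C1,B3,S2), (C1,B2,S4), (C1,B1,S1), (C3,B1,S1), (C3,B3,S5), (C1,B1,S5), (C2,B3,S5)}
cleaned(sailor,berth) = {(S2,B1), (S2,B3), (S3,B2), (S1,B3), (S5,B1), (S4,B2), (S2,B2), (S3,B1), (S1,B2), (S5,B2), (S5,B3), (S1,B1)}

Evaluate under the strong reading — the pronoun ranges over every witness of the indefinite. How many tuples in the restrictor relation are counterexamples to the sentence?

"her" takes "a sailor" as antecedent and "it" takes "a berth"; both are donkey pronouns co-varying with the restrictor.
Strong reading: for every (c,b,s) with allotted(c,b,s), cleaned(s,b).
Restrictor triples: (C1,B1,S1)→cleaned(S1,B1) ✓  (C1,B1,S2)→cleaned(S2,B1) ✓  (C1,B1,S4)→cleaned(S4,B1) ✗  (C1,B1,S5)→cleaned(S5,B1) ✓  (C1,B2,S4)→cleaned(S4,B2) ✓  (C1,B3,S2)→cleaned(S2,B3) ✓  (C2,B3,S5)→cleaned(S5,B3) ✓  (C3,B1,S1)→cleaned(S1,B1) ✓  (C3,B3,S5)→cleaned(S5,B3) ✓
Counterexamples (restrictor triples failing the scope): 1.

1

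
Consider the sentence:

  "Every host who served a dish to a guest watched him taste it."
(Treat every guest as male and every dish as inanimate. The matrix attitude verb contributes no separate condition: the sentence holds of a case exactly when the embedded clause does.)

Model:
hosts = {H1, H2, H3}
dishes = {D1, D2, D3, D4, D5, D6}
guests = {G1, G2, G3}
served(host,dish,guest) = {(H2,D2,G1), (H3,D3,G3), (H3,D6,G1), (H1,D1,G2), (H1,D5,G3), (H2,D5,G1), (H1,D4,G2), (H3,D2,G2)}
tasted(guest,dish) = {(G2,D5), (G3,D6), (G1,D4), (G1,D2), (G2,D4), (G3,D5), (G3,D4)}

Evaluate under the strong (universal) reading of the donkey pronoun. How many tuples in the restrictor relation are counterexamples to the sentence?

5

"him" takes "a guest" as antecedent and "it" takes "a dish"; both are donkey pronouns co-varying with the restrictor.
Strong reading: for every (h,d,g) with served(h,d,g), tasted(g,d).
Restrictor triples: (H1,D1,G2)→tasted(G2,D1) ✗  (H1,D4,G2)→tasted(G2,D4) ✓  (H1,D5,G3)→tasted(G3,D5) ✓  (H2,D2,G1)→tasted(G1,D2) ✓  (H2,D5,G1)→tasted(G1,D5) ✗  (H3,D2,G2)→tasted(G2,D2) ✗  (H3,D3,G3)→tasted(G3,D3) ✗  (H3,D6,G1)→tasted(G1,D6) ✗
Counterexamples (restrictor triples failing the scope): 5.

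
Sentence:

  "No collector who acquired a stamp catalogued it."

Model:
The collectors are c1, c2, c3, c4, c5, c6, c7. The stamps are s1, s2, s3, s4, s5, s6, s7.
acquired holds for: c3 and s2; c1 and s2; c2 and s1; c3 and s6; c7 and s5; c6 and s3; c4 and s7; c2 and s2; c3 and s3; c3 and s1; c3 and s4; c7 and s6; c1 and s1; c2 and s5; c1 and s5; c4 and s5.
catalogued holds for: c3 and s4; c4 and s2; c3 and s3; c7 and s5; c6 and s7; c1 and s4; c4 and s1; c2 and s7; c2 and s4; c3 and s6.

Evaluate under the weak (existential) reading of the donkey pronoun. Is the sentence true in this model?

"it" takes "a stamp" as antecedent — a donkey pronoun bound across the clause boundary.
Truth condition: for no (c,s) with acquired(c,s) does catalogued(c,s) hold.
Restrictor pairs — does the scope hold? (c1,s1):fails  (c1,s2):fails  (c1,s5):fails  (c2,s1):fails  (c2,s2):fails  (c2,s5):fails  (c3,s1):fails  (c3,s2):fails  (c3,s3):holds  (c3,s4):holds  (c3,s6):holds  (c4,s5):fails  (c4,s7):fails  (c6,s3):fails  (c7,s5):holds  (c7,s6):fails
Scope holds for 4 pair(s), so the sentence is false.

False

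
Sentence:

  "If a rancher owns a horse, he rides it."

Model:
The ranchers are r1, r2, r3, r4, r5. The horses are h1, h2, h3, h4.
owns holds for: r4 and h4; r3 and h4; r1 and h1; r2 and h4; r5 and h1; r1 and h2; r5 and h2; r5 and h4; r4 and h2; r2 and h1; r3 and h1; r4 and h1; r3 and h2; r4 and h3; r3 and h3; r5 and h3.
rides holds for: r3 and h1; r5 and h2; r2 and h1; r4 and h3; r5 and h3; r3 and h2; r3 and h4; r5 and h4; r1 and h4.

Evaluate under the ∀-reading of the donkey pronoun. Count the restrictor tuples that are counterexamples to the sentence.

"it" takes "a horse" as antecedent — a donkey pronoun bound across the clause boundary.
Strong reading: for every (r,h) with owns(r,h), rides(r,h).
Restrictor pairs: (r1,h1) ✗  (r1,h2) ✗  (r2,h1) ✓  (r2,h4) ✗  (r3,h1) ✓  (r3,h2) ✓  (r3,h3) ✗  (r3,h4) ✓  (r4,h1) ✗  (r4,h2) ✗  (r4,h3) ✓  (r4,h4) ✗  (r5,h1) ✗  (r5,h2) ✓  (r5,h3) ✓  (r5,h4) ✓
Counterexamples (restrictor pairs failing the scope): 8.

8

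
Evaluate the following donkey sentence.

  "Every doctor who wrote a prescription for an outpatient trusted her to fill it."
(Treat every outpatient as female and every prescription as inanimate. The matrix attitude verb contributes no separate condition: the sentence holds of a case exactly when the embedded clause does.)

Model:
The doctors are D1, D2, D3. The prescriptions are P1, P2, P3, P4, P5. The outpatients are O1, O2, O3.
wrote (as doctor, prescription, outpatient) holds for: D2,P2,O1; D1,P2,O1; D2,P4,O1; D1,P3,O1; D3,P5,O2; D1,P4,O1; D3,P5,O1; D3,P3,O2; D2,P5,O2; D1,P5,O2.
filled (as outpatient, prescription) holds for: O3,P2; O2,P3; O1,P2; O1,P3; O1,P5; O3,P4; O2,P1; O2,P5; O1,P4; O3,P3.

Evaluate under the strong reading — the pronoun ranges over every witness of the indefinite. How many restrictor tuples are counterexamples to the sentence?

"her" takes "an outpatient" as antecedent and "it" takes "a prescription"; both are donkey pronouns co-varying with the restrictor.
Strong reading: for every (d,p,o) with wrote(d,p,o), filled(o,p).
Restrictor triples: (D1,P2,O1)→filled(O1,P2) ✓  (D1,P3,O1)→filled(O1,P3) ✓  (D1,P4,O1)→filled(O1,P4) ✓  (D1,P5,O2)→filled(O2,P5) ✓  (D2,P2,O1)→filled(O1,P2) ✓  (D2,P4,O1)→filled(O1,P4) ✓  (D2,P5,O2)→filled(O2,P5) ✓  (D3,P3,O2)→filled(O2,P3) ✓  (D3,P5,O1)→filled(O1,P5) ✓  (D3,P5,O2)→filled(O2,P5) ✓
Counterexamples (restrictor triples failing the scope): 0.

0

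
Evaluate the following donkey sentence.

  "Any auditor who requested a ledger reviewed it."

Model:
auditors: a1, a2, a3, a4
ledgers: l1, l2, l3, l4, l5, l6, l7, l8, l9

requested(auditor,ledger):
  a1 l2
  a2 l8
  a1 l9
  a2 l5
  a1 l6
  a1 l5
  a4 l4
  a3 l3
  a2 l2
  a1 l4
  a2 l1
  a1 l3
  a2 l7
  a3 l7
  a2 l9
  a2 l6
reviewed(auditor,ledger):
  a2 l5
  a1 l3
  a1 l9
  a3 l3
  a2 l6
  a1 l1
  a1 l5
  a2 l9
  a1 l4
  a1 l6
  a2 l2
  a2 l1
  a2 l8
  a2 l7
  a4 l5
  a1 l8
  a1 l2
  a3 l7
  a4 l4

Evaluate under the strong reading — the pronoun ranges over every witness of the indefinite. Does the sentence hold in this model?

"it" takes "a ledger" as antecedent — a donkey pronoun bound across the clause boundary.
Strong reading: for every (a,l) with requested(a,l), reviewed(a,l).
Restrictor pairs: (a1,l2) ✓  (a1,l3) ✓  (a1,l4) ✓  (a1,l5) ✓  (a1,l6) ✓  (a1,l9) ✓  (a2,l1) ✓  (a2,l2) ✓  (a2,l5) ✓  (a2,l6) ✓  (a2,l7) ✓  (a2,l8) ✓  (a2,l9) ✓  (a3,l3) ✓  (a3,l7) ✓  (a4,l4) ✓
Every restrictor pair satisfies the scope.

True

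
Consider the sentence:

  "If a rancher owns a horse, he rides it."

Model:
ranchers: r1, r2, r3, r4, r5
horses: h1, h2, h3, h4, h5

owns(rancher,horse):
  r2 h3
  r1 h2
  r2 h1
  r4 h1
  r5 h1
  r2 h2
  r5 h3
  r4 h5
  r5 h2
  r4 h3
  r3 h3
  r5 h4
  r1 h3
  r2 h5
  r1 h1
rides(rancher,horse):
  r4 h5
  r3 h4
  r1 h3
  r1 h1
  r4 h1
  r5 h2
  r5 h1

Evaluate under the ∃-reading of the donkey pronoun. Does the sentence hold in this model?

"it" takes "a horse" as antecedent — a donkey pronoun bound across the clause boundary.
Weak reading: every rancher r with some owns-horse has at least one owns-horse h such that rides(r,h).
Per rancher: r1:✓  r2:✗  r3:✗  r4:✓  r5:✓
r2 has no witness among its owns-horses.

False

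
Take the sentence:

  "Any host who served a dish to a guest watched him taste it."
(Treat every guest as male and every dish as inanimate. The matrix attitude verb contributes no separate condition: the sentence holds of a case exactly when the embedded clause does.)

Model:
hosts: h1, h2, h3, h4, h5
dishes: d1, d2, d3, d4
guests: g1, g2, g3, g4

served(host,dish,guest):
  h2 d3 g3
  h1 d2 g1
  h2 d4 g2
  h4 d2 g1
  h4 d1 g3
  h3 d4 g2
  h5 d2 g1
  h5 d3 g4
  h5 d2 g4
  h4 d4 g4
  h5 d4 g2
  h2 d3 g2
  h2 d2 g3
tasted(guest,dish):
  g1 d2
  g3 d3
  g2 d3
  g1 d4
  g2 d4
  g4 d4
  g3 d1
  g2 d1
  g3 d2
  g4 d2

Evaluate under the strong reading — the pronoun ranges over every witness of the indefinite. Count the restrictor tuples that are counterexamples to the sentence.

"him" takes "a guest" as antecedent and "it" takes "a dish"; both are donkey pronouns co-varying with the restrictor.
Strong reading: for every (h,d,g) with served(h,d,g), tasted(g,d).
Restrictor triples: (h1,d2,g1)→tasted(g1,d2) ✓  (h2,d2,g3)→tasted(g3,d2) ✓  (h2,d3,g2)→tasted(g2,d3) ✓  (h2,d3,g3)→tasted(g3,d3) ✓  (h2,d4,g2)→tasted(g2,d4) ✓  (h3,d4,g2)→tasted(g2,d4) ✓  (h4,d1,g3)→tasted(g3,d1) ✓  (h4,d2,g1)→tasted(g1,d2) ✓  (h4,d4,g4)→tasted(g4,d4) ✓  (h5,d2,g1)→tasted(g1,d2) ✓  (h5,d2,g4)→tasted(g4,d2) ✓  (h5,d3,g4)→tasted(g4,d3) ✗  (h5,d4,g2)→tasted(g2,d4) ✓
Counterexamples (restrictor triples failing the scope): 1.

1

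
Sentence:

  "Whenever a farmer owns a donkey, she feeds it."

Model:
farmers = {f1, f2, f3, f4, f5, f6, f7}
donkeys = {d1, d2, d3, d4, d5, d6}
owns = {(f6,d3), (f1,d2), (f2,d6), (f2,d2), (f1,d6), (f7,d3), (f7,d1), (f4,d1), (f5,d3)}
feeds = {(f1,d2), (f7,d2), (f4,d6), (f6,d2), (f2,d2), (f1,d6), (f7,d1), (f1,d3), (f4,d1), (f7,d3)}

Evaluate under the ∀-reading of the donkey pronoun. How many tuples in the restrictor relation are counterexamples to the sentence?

"it" takes "a donkey" as antecedent — a donkey pronoun bound across the clause boundary.
Strong reading: for every (f,d) with owns(f,d), feeds(f,d).
Restrictor pairs: (f1,d2) ✓  (f1,d6) ✓  (f2,d2) ✓  (f2,d6) ✗  (f4,d1) ✓  (f5,d3) ✗  (f6,d3) ✗  (f7,d1) ✓  (f7,d3) ✓
Counterexamples (restrictor pairs failing the scope): 3.

3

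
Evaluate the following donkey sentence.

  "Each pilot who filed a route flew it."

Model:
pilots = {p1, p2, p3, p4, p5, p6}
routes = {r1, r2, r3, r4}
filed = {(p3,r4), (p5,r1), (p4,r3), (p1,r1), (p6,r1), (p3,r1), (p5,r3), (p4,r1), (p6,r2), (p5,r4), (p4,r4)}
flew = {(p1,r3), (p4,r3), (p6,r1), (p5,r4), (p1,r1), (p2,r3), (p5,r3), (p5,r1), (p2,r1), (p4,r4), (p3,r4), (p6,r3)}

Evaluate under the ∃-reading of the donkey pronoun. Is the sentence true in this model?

"it" takes "a route" as antecedent — a donkey pronoun bound across the clause boundary.
Weak reading: every pilot p with some filed-route has at least one filed-route r such that flew(p,r).
Per pilot: p1:✓  p3:✓  p4:✓  p5:✓  p6:✓
Every pilot in the restrictor has a witness.

True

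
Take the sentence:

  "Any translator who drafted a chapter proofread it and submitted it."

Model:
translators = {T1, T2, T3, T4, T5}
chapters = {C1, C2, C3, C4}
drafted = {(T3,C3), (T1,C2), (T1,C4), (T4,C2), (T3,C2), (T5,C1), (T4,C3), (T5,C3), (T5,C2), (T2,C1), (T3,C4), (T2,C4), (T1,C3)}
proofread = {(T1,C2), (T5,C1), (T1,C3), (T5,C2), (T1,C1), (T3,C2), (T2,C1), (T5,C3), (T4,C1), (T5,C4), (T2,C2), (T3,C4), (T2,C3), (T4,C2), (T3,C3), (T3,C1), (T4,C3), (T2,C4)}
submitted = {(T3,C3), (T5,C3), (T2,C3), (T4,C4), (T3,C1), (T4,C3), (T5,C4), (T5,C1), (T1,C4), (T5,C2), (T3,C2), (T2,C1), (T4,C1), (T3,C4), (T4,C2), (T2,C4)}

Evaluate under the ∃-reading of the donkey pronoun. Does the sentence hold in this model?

False

"it" takes "a chapter" as antecedent — a donkey pronoun bound across the clause boundary.
Weak reading: every translator t with some drafted-chapter has at least one drafted-chapter c such that proofread(t,c) ∧ submitted(t,c).
Per translator: T1:✗  T2:✓  T3:✓  T4:✓  T5:✓
T1 has no witness among its drafted-chapters.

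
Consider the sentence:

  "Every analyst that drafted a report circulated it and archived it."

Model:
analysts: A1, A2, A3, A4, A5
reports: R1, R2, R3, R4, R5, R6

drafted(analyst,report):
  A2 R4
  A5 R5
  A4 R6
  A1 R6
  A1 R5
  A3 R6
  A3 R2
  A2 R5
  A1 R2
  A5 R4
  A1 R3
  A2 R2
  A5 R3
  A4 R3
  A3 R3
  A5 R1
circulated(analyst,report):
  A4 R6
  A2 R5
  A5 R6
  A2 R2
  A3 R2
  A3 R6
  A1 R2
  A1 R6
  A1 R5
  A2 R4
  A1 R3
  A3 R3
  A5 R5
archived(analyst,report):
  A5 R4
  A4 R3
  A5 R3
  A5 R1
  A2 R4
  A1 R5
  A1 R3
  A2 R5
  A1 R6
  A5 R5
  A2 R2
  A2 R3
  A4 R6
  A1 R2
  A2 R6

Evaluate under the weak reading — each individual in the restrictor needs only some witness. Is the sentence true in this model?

"it" takes "a report" as antecedent — a donkey pronoun bound across the clause boundary.
Weak reading: every analyst a with some drafted-report has at least one drafted-report r such that circulated(a,r) ∧ archived(a,r).
Per analyst: A1:✓  A2:✓  A3:✗  A4:✓  A5:✓
A3 has no witness among its drafted-reports.

False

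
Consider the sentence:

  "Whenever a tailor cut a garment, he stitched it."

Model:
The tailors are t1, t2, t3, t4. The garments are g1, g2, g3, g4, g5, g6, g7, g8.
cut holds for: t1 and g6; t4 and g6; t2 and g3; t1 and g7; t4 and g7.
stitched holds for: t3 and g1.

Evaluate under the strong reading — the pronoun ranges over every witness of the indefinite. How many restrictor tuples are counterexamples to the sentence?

"it" takes "a garment" as antecedent — a donkey pronoun bound across the clause boundary.
Strong reading: for every (t,g) with cut(t,g), stitched(t,g).
Restrictor pairs: (t1,g6) ✗  (t1,g7) ✗  (t2,g3) ✗  (t4,g6) ✗  (t4,g7) ✗
Counterexamples (restrictor pairs failing the scope): 5.

5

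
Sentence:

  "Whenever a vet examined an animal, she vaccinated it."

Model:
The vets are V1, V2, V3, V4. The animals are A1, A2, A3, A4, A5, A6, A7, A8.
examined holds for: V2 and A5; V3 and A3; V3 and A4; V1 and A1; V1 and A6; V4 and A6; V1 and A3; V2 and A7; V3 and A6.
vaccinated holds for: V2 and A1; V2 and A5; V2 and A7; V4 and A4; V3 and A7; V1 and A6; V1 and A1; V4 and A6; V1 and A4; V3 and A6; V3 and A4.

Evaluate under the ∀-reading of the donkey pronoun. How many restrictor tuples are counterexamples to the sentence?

2

"it" takes "an animal" as antecedent — a donkey pronoun bound across the clause boundary.
Strong reading: for every (v,a) with examined(v,a), vaccinated(v,a).
Restrictor pairs: (V1,A1) ✓  (V1,A3) ✗  (V1,A6) ✓  (V2,A5) ✓  (V2,A7) ✓  (V3,A3) ✗  (V3,A4) ✓  (V3,A6) ✓  (V4,A6) ✓
Counterexamples (restrictor pairs failing the scope): 2.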